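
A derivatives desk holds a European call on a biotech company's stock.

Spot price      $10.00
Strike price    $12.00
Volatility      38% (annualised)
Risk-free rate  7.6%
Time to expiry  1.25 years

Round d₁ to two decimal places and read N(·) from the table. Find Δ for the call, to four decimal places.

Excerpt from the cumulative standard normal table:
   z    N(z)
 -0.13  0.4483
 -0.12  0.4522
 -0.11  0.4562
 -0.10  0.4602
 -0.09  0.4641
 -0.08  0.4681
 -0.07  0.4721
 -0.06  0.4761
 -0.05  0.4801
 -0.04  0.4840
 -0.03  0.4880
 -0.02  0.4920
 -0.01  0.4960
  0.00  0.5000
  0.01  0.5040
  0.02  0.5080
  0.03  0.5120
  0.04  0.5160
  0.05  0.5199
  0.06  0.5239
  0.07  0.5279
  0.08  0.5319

σ√T = 0.38 × 1.1180 = 0.4249
d₁ = [ln(10/12) + (0.076 + 0.38²/2)·1.25] / 0.4249 = [-0.1823 + 0.1852] / 0.4249 = 0.0069 → 0.01
N(d₁) = N(0.01) = 0.5040
Δ_call = N(d₁) = 0.5040

0.5040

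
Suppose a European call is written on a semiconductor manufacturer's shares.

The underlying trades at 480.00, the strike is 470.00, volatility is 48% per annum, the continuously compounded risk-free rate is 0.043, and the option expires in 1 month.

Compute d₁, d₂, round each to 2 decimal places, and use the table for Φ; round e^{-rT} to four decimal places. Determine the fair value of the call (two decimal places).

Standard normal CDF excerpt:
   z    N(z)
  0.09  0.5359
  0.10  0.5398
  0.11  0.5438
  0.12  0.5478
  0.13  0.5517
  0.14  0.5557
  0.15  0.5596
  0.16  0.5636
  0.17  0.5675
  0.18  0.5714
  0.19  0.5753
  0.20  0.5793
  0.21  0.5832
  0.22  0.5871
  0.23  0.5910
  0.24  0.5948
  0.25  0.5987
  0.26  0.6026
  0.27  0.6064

32.71

σ√T = 0.48·√0.08333 = 0.1386
d₁ = [ln(480/470) + (0.043 + 0.48²/2)·0.08333] / 0.1386 = [0.0211 + 0.0132] / 0.1386 = 0.2471 → 0.25
d₂ = d₁ − σ√T = 0.2471 − 0.1386 = 0.1085 → 0.11
e^(−rT) = e^(−0.043·0.08333) = 0.9964
N(d₁) = N(0.25) = 0.5987;  N(d₂) = N(0.11) = 0.5438
C = 480·0.5987 − 470·0.9964·0.5438 = 287.3760 − 254.6659 = 32.7101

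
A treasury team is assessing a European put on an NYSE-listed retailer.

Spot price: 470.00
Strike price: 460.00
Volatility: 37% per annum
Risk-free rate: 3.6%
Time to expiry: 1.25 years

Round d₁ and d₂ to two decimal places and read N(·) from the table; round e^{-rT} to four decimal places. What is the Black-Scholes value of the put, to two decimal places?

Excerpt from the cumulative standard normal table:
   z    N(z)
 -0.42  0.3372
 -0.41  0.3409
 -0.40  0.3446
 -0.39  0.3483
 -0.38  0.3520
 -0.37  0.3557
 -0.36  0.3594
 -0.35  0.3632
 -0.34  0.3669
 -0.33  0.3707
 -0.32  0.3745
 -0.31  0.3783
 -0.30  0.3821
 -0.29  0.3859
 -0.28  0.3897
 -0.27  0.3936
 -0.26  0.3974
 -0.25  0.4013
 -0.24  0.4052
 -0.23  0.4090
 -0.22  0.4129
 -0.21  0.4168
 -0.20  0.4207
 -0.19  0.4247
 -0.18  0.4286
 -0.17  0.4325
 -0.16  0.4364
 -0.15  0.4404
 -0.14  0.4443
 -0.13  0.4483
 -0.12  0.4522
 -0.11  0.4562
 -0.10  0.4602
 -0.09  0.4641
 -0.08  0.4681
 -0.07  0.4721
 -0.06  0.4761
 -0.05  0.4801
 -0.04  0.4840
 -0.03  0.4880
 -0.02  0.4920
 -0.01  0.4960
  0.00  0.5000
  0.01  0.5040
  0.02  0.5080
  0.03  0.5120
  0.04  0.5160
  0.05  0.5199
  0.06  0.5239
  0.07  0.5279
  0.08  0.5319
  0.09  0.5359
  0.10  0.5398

σ√T = 0.37 × 1.1180 = 0.4137
d₁ = [ln(470/460) + (0.036 + ½·0.37²)·1.25] / (σ√T) = (0.0215 + 0.1306) / 0.4137 = 0.3676 ≈ 0.37
d₂ = 0.3676 − 0.4137 = -0.0461 ≈ -0.05
e^(−rT) = e^(−0.036·1.25) = 0.9560
N(−d₂) = N(0.05) = 0.5199;  N(−d₁) = N(-0.37) = 0.3557
P = 460·0.9560·0.5199 − 470·0.3557 = 228.6312 − 167.1790 = 61.4522

61.45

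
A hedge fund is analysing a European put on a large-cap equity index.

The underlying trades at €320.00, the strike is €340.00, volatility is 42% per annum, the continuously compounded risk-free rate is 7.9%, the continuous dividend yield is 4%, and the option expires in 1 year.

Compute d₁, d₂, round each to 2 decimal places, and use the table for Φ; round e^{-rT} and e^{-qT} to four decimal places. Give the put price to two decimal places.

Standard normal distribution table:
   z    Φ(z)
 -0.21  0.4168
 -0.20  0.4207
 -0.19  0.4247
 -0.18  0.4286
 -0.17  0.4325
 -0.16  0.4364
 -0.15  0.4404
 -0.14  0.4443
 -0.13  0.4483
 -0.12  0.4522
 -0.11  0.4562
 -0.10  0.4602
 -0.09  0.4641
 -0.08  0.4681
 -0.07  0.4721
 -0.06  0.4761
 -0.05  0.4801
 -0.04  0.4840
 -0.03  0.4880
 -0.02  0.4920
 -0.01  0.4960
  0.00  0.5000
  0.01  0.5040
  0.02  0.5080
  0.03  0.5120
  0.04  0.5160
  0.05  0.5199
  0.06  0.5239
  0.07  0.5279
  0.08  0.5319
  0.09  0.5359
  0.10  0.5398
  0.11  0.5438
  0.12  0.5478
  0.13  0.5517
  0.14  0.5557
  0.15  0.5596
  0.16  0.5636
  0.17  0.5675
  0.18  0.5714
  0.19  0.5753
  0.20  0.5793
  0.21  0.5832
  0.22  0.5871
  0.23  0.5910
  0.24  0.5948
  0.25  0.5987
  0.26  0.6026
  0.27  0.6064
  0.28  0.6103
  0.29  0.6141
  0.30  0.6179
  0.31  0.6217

€55.14

σ√T = 0.42 × 1.0000 = 0.4200
d₁ = [ln(320/340) + (0.079 − 0.04 + 0.42²/2)·1] / 0.4200 = [-0.0606 + 0.1272] / 0.4200 = 0.1585 ≈ 0.16
d₂ = d₁ − σ√T = 0.1585 − 0.4200 = -0.2615 ≈ -0.26
e^(−qT) = e^(−0.04·1) = 0.9608;  e^(−rT) = e^(−0.079·1) = 0.9240
P = 340·0.9240·N(0.26) − 320·0.9608·N(-0.16) = 340·0.9240·0.6026 − 320·0.9608·0.4364 = 189.3128 − 134.1738 = 55.1390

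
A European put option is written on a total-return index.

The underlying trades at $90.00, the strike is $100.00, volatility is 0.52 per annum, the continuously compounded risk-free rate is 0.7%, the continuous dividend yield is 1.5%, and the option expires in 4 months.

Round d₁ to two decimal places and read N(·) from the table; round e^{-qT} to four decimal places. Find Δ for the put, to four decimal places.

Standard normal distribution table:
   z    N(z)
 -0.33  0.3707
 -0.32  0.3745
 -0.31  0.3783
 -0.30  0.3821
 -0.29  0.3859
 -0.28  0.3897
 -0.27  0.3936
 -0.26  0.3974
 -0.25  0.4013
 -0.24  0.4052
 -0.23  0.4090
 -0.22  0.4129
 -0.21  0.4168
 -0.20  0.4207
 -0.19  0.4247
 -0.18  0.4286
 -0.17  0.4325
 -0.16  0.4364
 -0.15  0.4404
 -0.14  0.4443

σ√T = 0.52 × 0.5774 = 0.3002
ln(S/K) + (r − q + σ²/2)T = ln(90/100) + (0.007 − 0.015 + 0.52²/2)·0.3333 = -0.1054 + 0.0424 = -0.0630
d₁ = -0.0630 / 0.3002 = -0.2097 → -0.21
N(d₁) = N(-0.21) = 0.4168
Δ_put = exp(−qT)·(N(d₁) − 1) = 0.9950·(0.4168 − 1) = -0.5803

-0.5803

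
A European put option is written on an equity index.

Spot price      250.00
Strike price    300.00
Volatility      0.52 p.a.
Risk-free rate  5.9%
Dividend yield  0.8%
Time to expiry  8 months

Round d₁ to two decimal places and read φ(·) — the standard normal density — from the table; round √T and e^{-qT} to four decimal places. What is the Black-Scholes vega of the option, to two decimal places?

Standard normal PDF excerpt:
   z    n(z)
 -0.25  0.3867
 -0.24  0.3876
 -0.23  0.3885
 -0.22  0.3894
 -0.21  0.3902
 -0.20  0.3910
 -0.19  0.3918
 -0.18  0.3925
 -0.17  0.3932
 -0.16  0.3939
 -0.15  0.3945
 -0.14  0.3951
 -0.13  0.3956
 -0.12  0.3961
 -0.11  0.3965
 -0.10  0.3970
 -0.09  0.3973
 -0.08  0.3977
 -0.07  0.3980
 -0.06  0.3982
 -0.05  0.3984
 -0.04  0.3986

T = 0.6667;  σ√T = 0.4246
d₁ = [ln(250/300) + (0.059 − 0.008 + 0.52²/2)·0.6667] / 0.4246 = [-0.1823 + 0.1241] / 0.4246 = -0.1370 ⇒ -0.14
√T = √0.6667 = 0.8165
φ(d₁) = φ(-0.14) = 0.3951
exp(−qT) = exp(−0.008·0.6667) = 0.9947
vega = S·exp(−qT)·φ(d₁)·√T = 250·0.9947·0.3951·0.8165 = 80.2223

80.22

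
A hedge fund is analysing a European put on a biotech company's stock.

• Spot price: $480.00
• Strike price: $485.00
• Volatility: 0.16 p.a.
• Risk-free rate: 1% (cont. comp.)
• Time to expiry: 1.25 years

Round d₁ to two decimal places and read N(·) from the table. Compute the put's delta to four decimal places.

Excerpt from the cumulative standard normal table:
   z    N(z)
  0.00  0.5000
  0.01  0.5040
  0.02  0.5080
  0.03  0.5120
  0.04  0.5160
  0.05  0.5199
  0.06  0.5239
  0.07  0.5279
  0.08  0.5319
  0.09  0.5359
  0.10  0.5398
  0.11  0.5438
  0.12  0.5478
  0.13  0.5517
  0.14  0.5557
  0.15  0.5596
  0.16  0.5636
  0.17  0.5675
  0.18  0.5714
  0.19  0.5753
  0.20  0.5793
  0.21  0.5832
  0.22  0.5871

-0.4602

T = 1.25;  σ√T = 0.1789
d₁ = [ln(480/485) + (0.01 + 0.16²/2)·1.25] / 0.1789 = [-0.0104 + 0.0285] / 0.1789 = 0.1014 ≈ 0.10
N(d₁) = N(0.10) = 0.5398
Δ_put = N(d₁) − 1 = 0.5398 − 1 = -0.4602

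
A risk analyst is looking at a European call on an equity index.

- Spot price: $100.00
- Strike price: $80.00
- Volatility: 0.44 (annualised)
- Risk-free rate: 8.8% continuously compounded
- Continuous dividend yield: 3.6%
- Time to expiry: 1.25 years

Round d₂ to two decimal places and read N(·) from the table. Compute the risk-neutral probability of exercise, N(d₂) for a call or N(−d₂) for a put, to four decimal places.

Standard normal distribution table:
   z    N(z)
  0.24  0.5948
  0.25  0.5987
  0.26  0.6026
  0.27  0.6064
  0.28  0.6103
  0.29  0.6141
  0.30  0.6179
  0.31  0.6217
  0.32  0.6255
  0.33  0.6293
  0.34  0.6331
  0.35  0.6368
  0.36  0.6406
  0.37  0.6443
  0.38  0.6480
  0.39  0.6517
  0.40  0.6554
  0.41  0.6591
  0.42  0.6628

0.6331

T = 1.25;  σ√T = 0.4919
d₁ = [ln(100/80) + (0.088 − 0.036 + 0.44²/2)·1.25] / 0.4919 = [0.2231 + 0.1860] / 0.4919 = 0.8317 ⇒ 0.83
d₂ = d₁ − σ√T = 0.8317 − 0.4919 = 0.3398 ⇒ 0.34
Risk-neutral Pr[S_T > K] = N(d₂) = N(0.34) = 0.6331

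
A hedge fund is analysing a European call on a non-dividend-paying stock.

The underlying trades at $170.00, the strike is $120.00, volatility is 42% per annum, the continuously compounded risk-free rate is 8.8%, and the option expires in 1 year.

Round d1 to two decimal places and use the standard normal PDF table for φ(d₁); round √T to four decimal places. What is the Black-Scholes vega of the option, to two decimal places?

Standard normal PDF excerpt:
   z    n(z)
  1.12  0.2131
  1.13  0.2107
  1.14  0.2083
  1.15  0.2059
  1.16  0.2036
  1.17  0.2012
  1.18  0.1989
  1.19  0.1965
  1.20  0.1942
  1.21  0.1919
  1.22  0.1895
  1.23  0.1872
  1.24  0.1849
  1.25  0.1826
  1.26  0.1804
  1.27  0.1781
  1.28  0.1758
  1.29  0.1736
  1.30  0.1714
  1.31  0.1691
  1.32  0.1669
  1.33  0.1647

σ√T = 0.42 × 1.0000 = 0.4200
d₁ = [ln(170/120) + (0.088 + 0.42²/2)·1] / 0.4200 = [0.3483 + 0.1762] / 0.4200 = 1.2488 ⇒ 1.25
√T = √1 = 1.0000
φ(d₁) = φ(1.25) = 0.1826
vega = S·φ(d₁)·√T = 170·0.1826·1.0000 = 31.0420
(The put has the same vega.)

31.04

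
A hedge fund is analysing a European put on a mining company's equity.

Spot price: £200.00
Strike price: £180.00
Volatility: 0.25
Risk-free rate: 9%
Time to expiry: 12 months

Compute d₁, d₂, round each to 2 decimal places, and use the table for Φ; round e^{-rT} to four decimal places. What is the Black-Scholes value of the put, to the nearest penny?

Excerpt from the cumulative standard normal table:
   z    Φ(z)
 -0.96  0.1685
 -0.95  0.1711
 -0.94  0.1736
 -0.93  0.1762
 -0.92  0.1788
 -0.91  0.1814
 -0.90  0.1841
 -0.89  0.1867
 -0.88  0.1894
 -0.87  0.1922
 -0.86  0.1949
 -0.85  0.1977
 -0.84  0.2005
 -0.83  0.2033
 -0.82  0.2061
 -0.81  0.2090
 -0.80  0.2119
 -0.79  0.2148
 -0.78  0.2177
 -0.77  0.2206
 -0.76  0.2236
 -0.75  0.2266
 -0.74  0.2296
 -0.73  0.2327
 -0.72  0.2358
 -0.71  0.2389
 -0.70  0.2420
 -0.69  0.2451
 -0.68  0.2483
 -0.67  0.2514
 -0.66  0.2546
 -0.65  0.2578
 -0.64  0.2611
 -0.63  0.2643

£5.60

σ√T = 0.25·√1 = 0.2500
d₁ = [ln(200/180) + (0.09 + 0.25²/2)·1] / 0.2500 = [0.1054 + 0.1212] / 0.2500 = 0.9064 which rounds to 0.91
d₂ = d₁ − σ√T = 0.9064 − 0.2500 = 0.6564 which rounds to 0.66
e^(−rT) = e^(−0.09·1) = 0.9139
P = 180·0.9139·N(-0.66) − 200·N(-0.91) = 180·0.9139·0.2546 − 200·0.1814 = 41.8822 − 36.2800 = 5.6022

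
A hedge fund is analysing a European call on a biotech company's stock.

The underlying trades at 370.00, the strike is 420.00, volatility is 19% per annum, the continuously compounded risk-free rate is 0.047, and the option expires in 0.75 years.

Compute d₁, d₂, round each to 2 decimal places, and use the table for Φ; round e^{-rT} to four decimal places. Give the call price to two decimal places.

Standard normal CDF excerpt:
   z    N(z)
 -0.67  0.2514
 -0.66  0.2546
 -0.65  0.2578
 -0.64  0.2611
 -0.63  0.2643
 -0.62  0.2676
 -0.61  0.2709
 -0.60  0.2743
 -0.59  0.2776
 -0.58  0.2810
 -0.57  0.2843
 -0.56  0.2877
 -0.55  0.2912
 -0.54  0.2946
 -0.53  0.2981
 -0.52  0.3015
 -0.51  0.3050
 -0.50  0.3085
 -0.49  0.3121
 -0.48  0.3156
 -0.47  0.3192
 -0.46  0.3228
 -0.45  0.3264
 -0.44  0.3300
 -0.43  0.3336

12.24

σ√T = 0.19 × 0.8660 = 0.1645
ln(S/K) + (r + σ²/2)T = ln(370/420) + (0.047 + 0.19²/2)·0.75 = -0.1268 + 0.0488 = -0.0780
d₁ = -0.0780 / 0.1645 = -0.4738 ≈ -0.47
d₂ = d₁ − σ√T = -0.4738 − 0.1645 = -0.6384 ≈ -0.64
exp(−rT) = exp(−0.047·0.75) = 0.9654
N(d₁) = N(-0.47) = 0.3192;  N(d₂) = N(-0.64) = 0.2611
C = 370·0.3192 − 420·0.9654·0.2611 = 118.1040 − 105.8677 = 12.2363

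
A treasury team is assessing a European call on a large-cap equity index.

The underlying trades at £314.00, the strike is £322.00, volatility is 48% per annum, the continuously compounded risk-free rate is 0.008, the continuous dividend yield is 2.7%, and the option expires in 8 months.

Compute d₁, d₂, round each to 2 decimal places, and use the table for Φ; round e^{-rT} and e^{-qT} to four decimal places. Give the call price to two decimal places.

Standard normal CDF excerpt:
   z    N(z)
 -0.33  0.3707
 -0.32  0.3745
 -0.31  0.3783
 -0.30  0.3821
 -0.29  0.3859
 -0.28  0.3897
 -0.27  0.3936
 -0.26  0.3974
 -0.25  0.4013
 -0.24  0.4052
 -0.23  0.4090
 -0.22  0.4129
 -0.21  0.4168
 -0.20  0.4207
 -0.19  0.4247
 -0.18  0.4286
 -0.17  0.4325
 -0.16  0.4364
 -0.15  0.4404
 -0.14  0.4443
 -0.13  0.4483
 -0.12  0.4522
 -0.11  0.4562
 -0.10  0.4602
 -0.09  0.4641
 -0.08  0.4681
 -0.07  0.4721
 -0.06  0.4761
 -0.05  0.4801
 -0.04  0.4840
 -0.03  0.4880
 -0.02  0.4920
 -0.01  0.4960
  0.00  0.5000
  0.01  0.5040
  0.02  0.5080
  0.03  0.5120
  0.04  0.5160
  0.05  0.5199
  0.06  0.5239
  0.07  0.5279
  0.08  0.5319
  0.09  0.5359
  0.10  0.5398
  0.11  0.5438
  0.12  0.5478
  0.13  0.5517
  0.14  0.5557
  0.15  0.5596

£42.88

σ√T = 0.48 × 0.8165 = 0.3919
d₁ = [ln(314/322) + (0.008 − 0.027 + 0.48²/2)·0.6667] / 0.3919 = [-0.0252 + 0.0641] / 0.3919 = 0.0994 ⇒ 0.10
d₂ = d₁ − σ√T = 0.0994 − 0.3919 = -0.2925 ⇒ -0.29
exp(−qT) = exp(−0.027·0.6667) = 0.9822;  exp(−rT) = exp(−0.008·0.6667) = 0.9947
C = 314·0.9822·N(0.10) − 322·0.9947·N(-0.29) = 314·0.9822·0.5398 − 322·0.9947·0.3859 = 166.4801 − 123.6012 = 42.8789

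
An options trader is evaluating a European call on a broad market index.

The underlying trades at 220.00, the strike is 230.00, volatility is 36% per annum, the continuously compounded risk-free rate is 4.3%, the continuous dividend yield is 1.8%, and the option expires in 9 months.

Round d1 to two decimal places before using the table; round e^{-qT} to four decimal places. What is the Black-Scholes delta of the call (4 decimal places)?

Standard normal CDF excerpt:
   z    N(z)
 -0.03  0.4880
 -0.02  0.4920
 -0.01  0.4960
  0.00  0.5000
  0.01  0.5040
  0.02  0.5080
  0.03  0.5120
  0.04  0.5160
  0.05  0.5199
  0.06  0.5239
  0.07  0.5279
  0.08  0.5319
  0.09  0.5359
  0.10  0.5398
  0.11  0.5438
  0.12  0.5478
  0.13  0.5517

0.5208

σ√T = 0.36·√0.75 = 0.3118
d₁ = [ln(220/230) + (0.043 − 0.018 + 0.36²/2)·0.75] / 0.3118 = [-0.0445 + 0.0673] / 0.3118 = 0.0734 which rounds to 0.07
N(d₁) = N(0.07) = 0.5279
Δ_call = e^(−qT)·N(d₁) = 0.9866·0.5279 = 0.5208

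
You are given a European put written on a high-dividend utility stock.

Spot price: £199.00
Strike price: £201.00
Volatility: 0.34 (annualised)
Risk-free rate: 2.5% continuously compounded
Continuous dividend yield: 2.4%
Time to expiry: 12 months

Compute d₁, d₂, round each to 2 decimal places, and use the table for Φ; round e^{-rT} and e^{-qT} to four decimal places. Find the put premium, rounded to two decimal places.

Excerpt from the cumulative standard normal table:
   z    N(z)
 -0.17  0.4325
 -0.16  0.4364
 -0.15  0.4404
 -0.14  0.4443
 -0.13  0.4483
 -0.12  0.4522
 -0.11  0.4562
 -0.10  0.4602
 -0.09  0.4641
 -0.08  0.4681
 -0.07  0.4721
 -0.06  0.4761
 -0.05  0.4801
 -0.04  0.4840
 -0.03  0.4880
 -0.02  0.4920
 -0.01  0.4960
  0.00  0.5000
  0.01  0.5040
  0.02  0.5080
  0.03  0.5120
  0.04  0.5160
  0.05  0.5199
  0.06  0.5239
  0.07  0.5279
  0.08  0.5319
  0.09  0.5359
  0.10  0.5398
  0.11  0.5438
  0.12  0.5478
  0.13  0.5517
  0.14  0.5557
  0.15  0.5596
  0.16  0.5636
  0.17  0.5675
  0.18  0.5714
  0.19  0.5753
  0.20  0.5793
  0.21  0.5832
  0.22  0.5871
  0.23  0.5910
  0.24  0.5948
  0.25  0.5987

T = 1;  σ√T = 0.3400
d₁ = [ln(199/201) + (0.025 − 0.024 + 0.34²/2)·1] / 0.3400 = [-0.0100 + 0.0588] / 0.3400 = 0.1435 → 0.14
d₂ = d₁ − σ√T = 0.1435 − 0.3400 = -0.1965 → -0.20
exp(−qT) = exp(−0.024·1) = 0.9763;  exp(−rT) = exp(−0.025·1) = 0.9753
P = 201·0.9753·N(0.20) − 199·0.9763·N(-0.14) = 201·0.9753·0.5793 − 199·0.9763·0.4443 = 113.5632 − 86.3202 = 27.2430

£27.24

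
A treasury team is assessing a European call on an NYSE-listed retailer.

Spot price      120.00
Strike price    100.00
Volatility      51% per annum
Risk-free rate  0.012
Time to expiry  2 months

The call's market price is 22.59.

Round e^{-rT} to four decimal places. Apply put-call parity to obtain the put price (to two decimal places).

exp(−rT) = exp(−0.012·0.1667) = 0.9980
Put-call parity: C − P = S − K·e^(−rT) = 120 − 100·0.9980 = 120 − 99.8000 = 20.2000
P = C − (C − P) = 22.59 − (20.2000) = 2.3900

2.39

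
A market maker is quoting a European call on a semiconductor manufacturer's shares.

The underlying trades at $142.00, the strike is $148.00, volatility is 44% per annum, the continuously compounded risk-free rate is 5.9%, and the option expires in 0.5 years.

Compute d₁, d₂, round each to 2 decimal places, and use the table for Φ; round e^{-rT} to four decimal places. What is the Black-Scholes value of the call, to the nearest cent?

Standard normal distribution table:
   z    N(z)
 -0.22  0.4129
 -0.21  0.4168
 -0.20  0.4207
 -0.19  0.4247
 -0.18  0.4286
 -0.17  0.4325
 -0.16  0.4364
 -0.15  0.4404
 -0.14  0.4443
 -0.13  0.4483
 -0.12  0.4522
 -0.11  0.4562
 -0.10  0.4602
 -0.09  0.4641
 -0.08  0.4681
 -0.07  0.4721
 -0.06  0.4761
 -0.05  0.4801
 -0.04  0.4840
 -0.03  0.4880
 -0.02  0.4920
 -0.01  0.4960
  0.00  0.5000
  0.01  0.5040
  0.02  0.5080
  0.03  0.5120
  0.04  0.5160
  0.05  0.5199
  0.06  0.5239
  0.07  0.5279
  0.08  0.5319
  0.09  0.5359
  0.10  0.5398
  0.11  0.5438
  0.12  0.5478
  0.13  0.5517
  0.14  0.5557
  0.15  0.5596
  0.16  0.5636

T = 0.5;  σ√T = 0.3111
d₁ = [ln(142/148) + (0.059 + 0.44²/2)·0.5] / 0.3111 = [-0.0414 + 0.0779] / 0.3111 = 0.1174 → 0.12
d₂ = d₁ − σ√T = 0.1174 − 0.3111 = -0.1938 → -0.19
e^(−rT) = e^(−0.059·0.5) = 0.9709
N(d₁) = N(0.12) = 0.5478;  N(d₂) = N(-0.19) = 0.4247
C = 142·0.5478 − 148·0.9709·0.4247 = 77.7876 − 61.0265 = 16.7611

$16.76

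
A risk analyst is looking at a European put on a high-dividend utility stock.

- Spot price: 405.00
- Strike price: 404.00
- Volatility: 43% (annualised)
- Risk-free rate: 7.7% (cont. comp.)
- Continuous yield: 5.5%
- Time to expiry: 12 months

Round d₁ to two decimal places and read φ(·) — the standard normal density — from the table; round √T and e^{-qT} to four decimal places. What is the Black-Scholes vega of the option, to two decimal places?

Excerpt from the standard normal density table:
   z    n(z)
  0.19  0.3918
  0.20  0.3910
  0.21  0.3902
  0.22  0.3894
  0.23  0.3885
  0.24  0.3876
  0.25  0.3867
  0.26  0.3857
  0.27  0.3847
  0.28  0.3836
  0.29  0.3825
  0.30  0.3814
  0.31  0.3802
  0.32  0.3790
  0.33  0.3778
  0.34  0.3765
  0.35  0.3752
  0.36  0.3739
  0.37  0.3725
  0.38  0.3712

σ√T = 0.43 × 1.0000 = 0.4300
ln(S/K) + (r − q + σ²/2)T = ln(405/404) + (0.077 − 0.055 + 0.43²/2)·1 = 0.0025 + 0.1144 = 0.1169
d₁ = 0.1169 / 0.4300 = 0.2719 which rounds to 0.27
√T = √1 = 1.0000
φ(d₁) = φ(0.27) = 0.3847
exp(−qT) = exp(−0.055·1) = 0.9465
vega = S·exp(−qT)·φ(d₁)·√T = 405·0.9465·0.3847·1.0000 = 147.4680

147.47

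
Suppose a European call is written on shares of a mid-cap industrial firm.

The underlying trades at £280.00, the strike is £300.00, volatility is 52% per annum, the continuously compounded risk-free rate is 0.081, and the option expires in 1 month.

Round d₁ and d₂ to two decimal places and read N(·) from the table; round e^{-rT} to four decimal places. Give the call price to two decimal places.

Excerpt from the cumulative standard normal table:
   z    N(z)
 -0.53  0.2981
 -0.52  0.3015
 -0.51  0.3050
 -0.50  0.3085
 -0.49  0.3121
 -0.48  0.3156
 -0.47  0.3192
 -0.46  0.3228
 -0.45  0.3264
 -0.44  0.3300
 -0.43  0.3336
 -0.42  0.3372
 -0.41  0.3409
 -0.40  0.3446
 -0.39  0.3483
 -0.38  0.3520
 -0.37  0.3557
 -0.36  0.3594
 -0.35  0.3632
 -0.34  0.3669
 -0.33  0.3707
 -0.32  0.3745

£9.73

T = 0.08333;  σ√T = 0.1501
d₁ = [ln(280/300) + (0.081 + 0.52²/2)·0.08333] / 0.1501 = [-0.0690 + 0.0180] / 0.1501 = -0.3396 ≈ -0.34
d₂ = d₁ − σ√T = -0.3396 − 0.1501 = -0.4897 ≈ -0.49
e^(−rT) = e^(−0.081·0.08333) = 0.9933
N(d₁) = N(-0.34) = 0.3669;  N(d₂) = N(-0.49) = 0.3121
C = 280·0.3669 − 300·0.9933·0.3121 = 102.7320 − 93.0027 = 9.7293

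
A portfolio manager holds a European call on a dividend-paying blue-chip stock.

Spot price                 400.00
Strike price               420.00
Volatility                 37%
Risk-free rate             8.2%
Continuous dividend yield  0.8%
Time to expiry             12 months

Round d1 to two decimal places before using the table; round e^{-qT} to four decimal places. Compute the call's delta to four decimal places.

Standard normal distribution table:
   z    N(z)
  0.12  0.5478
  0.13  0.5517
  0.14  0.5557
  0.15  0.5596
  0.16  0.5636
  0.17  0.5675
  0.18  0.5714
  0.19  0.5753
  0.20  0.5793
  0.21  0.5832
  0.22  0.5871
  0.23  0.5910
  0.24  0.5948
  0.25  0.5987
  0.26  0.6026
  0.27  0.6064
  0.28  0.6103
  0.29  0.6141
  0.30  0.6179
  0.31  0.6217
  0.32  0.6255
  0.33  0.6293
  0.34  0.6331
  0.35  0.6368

0.5939

σ√T = 0.37·√1 = 0.3700
ln(S/K) + (r − q + σ²/2)T = ln(400/420) + (0.082 − 0.008 + 0.37²/2)·1 = -0.0488 + 0.1425 = 0.0937
d₁ = 0.0937 / 0.3700 = 0.2531 ≈ 0.25
N(d₁) = N(0.25) = 0.5987
Δ_call = e^(−qT)·N(d₁) = 0.9920·0.5987 = 0.5939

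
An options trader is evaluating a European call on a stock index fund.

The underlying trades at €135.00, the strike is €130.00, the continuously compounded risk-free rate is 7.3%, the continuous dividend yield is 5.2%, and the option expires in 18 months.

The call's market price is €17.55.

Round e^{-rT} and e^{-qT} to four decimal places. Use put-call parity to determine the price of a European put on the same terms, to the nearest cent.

e^(−qT) = e^(−0.052·1.5) = 0.9250;  e^(−rT) = e^(−0.073·1.5) = 0.8963
Put-call parity: C − P = S·e^(−qT) − K·e^(−rT) = 135·0.9250 − 130·0.8963 = 124.8750 − 116.5190 = 8.3560
P = C − (C − P) = 17.55 − (8.3560) = 9.1940

€9.19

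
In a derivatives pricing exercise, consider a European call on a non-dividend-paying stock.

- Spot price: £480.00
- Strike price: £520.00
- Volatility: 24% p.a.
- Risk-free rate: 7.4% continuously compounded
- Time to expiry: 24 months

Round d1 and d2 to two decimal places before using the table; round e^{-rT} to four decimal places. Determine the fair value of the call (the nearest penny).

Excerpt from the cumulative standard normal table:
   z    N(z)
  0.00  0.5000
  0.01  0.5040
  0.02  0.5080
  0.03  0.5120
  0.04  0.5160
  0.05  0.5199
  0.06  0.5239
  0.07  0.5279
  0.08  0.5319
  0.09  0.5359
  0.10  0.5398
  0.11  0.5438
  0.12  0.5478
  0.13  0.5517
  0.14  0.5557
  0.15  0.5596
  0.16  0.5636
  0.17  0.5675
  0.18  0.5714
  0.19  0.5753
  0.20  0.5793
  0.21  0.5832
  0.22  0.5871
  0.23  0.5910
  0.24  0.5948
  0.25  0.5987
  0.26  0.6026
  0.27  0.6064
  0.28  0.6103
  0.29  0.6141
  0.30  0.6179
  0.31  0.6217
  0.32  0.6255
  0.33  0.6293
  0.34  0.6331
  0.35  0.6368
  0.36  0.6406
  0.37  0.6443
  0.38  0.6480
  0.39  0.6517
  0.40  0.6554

σ√T = 0.24 × 1.4142 = 0.3394
d₁ = [ln(480/520) + (0.074 + 0.24²/2)·2] / 0.3394 = [-0.0800 + 0.2056] / 0.3394 = 0.3699 → 0.37
d₂ = d₁ − σ√T = 0.3699 − 0.3394 = 0.0305 → 0.03
exp(−rT) = exp(−0.074·2) = 0.8624
N(d₁) = N(0.37) = 0.6443;  N(d₂) = N(0.03) = 0.5120
C = 480·0.6443 − 520·0.8624·0.5120 = 309.2640 − 229.6054 = 79.6586

£79.66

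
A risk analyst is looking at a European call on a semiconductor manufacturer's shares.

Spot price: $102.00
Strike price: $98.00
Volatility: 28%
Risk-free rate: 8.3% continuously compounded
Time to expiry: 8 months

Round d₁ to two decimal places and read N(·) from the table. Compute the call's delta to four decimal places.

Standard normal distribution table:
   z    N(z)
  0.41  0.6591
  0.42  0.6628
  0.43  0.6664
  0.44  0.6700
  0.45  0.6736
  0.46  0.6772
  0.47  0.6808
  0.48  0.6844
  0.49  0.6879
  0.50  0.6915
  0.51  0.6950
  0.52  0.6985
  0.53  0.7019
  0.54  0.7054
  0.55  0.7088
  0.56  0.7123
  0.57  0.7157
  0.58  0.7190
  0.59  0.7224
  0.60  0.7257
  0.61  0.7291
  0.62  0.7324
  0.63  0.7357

0.7019

T = 0.6667;  σ√T = 0.2286
ln(S/K) + (r + σ²/2)T = ln(102/98) + (0.083 + 0.28²/2)·0.6667 = 0.0400 + 0.0815 = 0.1215
d₁ = 0.1215 / 0.2286 = 0.5313 → 0.53
N(d₁) = N(0.53) = 0.7019
Δ_call = N(d₁) = 0.7019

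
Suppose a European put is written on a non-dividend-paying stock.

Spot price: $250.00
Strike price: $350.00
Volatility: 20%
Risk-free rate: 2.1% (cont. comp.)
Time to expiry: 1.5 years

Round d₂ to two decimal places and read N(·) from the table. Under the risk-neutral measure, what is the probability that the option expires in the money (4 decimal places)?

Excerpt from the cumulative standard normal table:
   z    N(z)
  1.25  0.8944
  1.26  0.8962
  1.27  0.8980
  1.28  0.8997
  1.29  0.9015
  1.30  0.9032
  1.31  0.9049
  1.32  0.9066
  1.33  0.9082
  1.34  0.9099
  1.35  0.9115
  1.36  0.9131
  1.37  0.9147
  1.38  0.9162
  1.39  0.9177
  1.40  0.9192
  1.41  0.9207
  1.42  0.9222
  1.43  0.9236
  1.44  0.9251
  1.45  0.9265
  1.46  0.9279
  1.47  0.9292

σ√T = 0.2 × 1.2247 = 0.2449
ln(S/K) + (r + σ²/2)T = ln(250/350) + (0.021 + 0.2²/2)·1.5 = -0.3365 + 0.0615 = -0.2750
d₁ = -0.2750 / 0.2449 = -1.1226 → -1.12
d₂ = d₁ − σ√T = -1.1226 − 0.2449 = -1.3675 → -1.37
Pr(exercise) under Q = N(−d₂) = N(1.37) = 0.9147

0.9147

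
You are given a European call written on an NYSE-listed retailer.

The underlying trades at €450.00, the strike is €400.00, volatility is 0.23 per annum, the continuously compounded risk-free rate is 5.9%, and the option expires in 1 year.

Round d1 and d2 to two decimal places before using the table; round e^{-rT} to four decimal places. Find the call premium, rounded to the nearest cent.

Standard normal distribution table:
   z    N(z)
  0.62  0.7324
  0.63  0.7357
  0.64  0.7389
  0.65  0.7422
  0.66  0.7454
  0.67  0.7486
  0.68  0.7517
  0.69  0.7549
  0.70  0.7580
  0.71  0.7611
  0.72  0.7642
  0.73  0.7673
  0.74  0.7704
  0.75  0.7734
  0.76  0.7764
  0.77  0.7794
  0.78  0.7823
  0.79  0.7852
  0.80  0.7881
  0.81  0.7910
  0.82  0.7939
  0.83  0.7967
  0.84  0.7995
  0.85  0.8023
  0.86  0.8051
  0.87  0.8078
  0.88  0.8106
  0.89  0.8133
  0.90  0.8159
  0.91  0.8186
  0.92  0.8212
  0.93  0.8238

T = 1;  σ√T = 0.2300
ln(S/K) + (r + σ²/2)T = ln(450/400) + (0.059 + 0.23²/2)·1 = 0.1178 + 0.0854 = 0.2032
d₁ = 0.2032 / 0.2300 = 0.8836 which rounds to 0.88
d₂ = d₁ − σ√T = 0.8836 − 0.2300 = 0.6536 which rounds to 0.65
exp(−rT) = exp(−0.059·1) = 0.9427
C = 450·N(0.88) − 400·0.9427·N(0.65) = 450·0.8106 − 400·0.9427·0.7422 = 364.7700 − 279.8688 = 84.9012

€84.90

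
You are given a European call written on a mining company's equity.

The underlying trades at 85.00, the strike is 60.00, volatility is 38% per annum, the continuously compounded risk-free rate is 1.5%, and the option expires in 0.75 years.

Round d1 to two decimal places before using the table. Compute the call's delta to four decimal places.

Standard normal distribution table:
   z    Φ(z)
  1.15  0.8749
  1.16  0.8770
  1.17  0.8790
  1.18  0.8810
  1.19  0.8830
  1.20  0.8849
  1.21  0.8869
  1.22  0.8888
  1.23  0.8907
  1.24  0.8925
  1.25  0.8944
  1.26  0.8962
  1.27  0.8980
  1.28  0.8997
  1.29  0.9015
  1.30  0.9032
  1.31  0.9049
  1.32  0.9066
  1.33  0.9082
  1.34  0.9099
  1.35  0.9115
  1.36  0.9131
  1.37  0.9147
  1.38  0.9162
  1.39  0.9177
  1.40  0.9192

0.8962

σ√T = 0.38·√0.75 = 0.3291
ln(S/K) + (r + σ²/2)T = ln(85/60) + (0.015 + 0.38²/2)·0.75 = 0.3483 + 0.0654 = 0.4137
d₁ = 0.4137 / 0.3291 = 1.2571 → 1.26
N(d₁) = N(1.26) = 0.8962
Δ_call = N(d₁) = 0.8962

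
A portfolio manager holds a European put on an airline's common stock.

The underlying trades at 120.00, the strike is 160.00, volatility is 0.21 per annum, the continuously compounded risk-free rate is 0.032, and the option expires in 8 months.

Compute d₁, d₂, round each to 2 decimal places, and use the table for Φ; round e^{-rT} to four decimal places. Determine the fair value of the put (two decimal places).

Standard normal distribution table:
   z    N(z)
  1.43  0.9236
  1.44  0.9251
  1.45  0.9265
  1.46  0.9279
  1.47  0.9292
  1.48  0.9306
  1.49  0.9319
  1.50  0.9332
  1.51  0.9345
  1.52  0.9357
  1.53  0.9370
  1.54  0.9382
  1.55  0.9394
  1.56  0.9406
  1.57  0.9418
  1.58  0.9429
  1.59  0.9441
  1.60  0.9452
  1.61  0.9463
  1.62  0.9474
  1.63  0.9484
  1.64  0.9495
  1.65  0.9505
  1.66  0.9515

σ√T = 0.21 × 0.8165 = 0.1715
d₁ = [ln(120/160) + (0.032 + 0.21²/2)·0.6667] / 0.1715 = [-0.2877 + 0.0360] / 0.1715 = -1.4676 → -1.47
d₂ = d₁ − σ√T = -1.4676 − 0.1715 = -1.6391 → -1.64
exp(−rT) = exp(−0.032·0.6667) = 0.9789
P = 160·0.9789·N(1.64) − 120·N(1.47) = 160·0.9789·0.9495 − 120·0.9292 = 148.7145 − 111.5040 = 37.2105

37.21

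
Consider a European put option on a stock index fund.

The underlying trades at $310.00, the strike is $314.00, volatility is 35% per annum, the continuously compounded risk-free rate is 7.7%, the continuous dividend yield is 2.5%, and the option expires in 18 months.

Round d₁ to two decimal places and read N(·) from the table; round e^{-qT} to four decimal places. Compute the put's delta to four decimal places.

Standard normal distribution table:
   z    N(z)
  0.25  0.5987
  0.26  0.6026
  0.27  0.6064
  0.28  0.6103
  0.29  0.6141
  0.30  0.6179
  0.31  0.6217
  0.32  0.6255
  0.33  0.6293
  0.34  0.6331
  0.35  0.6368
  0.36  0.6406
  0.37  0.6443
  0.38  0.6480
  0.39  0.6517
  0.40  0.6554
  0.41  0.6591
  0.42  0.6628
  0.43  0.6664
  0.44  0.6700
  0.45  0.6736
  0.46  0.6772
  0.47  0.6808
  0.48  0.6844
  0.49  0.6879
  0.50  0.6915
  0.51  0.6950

T = 1.5;  σ√T = 0.4287
d₁ = [ln(310/314) + (0.077 − 0.025 + 0.35²/2)·1.5] / 0.4287 = [-0.0128 + 0.1699] / 0.4287 = 0.3664 → 0.37
N(d₁) = N(0.37) = 0.6443
Δ_put = exp(−qT)·(N(d₁) − 1) = 0.9632·(0.6443 − 1) = -0.3426

-0.3426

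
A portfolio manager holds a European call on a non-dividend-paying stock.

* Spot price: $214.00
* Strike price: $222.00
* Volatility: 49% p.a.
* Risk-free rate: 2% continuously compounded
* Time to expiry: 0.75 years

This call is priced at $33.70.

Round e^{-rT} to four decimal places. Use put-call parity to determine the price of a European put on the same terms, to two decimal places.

e^(−rT) = e^(−0.02·0.75) = 0.9851
Put-call parity: C − P = S − K·e^(−rT) = 214 − 222·0.9851 = 214 − 218.6922 = -4.6922
P = C − (C − P) = 33.70 − (-4.6922) = 38.3922

$38.39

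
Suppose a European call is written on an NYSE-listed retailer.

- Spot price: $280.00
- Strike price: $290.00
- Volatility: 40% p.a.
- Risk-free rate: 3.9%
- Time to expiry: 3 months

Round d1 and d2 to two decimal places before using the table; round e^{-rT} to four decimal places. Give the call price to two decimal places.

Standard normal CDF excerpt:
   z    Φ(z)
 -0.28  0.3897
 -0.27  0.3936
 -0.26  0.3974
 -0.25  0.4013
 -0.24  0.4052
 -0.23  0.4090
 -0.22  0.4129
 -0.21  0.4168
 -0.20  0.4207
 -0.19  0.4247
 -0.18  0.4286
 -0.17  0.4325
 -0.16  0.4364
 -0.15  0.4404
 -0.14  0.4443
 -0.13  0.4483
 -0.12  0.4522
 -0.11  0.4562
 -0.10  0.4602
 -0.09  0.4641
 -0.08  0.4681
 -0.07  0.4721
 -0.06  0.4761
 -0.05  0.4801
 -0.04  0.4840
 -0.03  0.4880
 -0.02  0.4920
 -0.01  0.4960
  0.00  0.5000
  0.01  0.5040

$19.18

σ√T = 0.4·√0.25 = 0.2000
d₁ = [ln(280/290) + (0.039 + 0.4²/2)·0.25] / 0.2000 = [-0.0351 + 0.0298] / 0.2000 = -0.0267 which rounds to -0.03
d₂ = d₁ − σ√T = -0.0267 − 0.2000 = -0.2267 which rounds to -0.23
e^(−rT) = e^(−0.039·0.25) = 0.9903
N(d₁) = N(-0.03) = 0.4880;  N(d₂) = N(-0.23) = 0.4090
C = 280·0.4880 − 290·0.9903·0.4090 = 136.6400 − 117.4595 = 19.1805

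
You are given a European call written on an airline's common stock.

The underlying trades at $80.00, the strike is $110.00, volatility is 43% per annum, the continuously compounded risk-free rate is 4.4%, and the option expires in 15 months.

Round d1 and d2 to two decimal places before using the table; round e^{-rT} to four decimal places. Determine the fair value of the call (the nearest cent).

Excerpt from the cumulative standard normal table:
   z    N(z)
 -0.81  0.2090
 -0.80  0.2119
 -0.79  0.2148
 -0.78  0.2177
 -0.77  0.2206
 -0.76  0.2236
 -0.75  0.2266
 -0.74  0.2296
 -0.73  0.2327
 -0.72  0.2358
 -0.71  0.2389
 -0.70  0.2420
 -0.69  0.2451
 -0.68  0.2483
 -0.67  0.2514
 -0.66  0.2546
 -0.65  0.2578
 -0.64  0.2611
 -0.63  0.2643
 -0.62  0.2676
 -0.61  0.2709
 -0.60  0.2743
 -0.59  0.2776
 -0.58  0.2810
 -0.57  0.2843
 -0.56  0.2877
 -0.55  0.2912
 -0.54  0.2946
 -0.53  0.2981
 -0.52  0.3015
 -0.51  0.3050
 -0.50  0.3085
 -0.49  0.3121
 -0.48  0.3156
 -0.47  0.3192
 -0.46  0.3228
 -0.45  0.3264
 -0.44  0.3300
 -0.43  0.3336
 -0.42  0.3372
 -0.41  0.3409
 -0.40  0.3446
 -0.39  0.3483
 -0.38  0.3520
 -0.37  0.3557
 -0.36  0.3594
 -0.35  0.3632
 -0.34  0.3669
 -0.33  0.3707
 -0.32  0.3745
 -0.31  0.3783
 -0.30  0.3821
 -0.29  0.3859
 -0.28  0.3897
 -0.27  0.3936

$7.90

T = 1.25;  σ√T = 0.4808
d₁ = [ln(80/110) + (0.044 + 0.43²/2)·1.25] / 0.4808 = [-0.3185 + 0.1706] / 0.4808 = -0.3076 which rounds to -0.31
d₂ = d₁ − σ√T = -0.3076 − 0.4808 = -0.7884 which rounds to -0.79
exp(−rT) = exp(−0.044·1.25) = 0.9465
C = 80·N(-0.31) − 110·0.9465·N(-0.79) = 80·0.3783 − 110·0.9465·0.2148 = 30.2640 − 22.3639 = 7.9001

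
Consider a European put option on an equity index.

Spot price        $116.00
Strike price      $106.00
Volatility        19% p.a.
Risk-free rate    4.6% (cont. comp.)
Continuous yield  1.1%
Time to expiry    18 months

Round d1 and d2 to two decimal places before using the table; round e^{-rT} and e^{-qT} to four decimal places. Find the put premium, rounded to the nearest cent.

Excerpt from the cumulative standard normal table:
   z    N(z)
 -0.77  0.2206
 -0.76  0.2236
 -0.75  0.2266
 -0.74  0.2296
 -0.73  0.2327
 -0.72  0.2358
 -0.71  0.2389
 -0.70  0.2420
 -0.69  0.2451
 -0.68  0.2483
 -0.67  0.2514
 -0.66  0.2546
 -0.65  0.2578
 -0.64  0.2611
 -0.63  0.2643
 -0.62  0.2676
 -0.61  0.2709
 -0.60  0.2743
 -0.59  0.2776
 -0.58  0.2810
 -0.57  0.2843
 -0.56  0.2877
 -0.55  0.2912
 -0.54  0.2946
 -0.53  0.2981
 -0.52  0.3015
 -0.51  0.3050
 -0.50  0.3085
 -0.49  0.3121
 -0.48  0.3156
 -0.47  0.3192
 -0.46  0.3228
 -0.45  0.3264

σ√T = 0.19·√1.5 = 0.2327
d₁ = [ln(116/106) + (0.046 − 0.011 + 0.19²/2)·1.5] / 0.2327 = [0.0902 + 0.0796] / 0.2327 = 0.7294 → 0.73
d₂ = d₁ − σ√T = 0.7294 − 0.2327 = 0.4967 → 0.50
exp(−qT) = exp(−0.011·1.5) = 0.9836;  exp(−rT) = exp(−0.046·1.5) = 0.9333
N(−d₂) = N(-0.50) = 0.3085;  N(−d₁) = N(-0.73) = 0.2327
P = 106·0.9333·0.3085 − 116·0.9836·0.2327 = 30.5198 − 26.5505 = 3.9693

$3.97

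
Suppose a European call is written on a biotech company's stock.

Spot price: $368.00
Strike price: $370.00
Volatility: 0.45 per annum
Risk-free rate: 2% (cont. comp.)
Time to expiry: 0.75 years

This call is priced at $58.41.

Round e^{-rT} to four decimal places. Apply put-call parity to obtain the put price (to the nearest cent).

exp(−rT) = exp(−0.02·0.75) = 0.9851
Put-call parity: C − P = S − K·e^(−rT) = 368 − 370·0.9851 = 368 − 364.4870 = 3.5130
P = C − (C − P) = 58.41 − (3.5130) = 54.8970

$54.90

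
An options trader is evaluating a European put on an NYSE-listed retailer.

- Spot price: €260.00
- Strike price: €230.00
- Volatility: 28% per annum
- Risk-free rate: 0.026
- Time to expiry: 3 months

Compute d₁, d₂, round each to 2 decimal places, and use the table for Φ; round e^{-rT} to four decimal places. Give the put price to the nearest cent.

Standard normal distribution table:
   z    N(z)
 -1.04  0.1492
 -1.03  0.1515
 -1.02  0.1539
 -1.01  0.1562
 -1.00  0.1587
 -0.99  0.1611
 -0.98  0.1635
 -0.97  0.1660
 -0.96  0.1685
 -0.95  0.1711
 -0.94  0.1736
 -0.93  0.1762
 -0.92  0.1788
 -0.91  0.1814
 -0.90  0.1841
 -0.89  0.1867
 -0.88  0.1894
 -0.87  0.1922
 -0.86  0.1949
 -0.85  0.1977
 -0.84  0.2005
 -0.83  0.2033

σ√T = 0.28·√0.25 = 0.1400
d₁ = [ln(260/230) + (0.026 + 0.28²/2)·0.25] / 0.1400 = [0.1226 + 0.0163] / 0.1400 = 0.9922 which rounds to 0.99
d₂ = d₁ − σ√T = 0.9922 − 0.1400 = 0.8522 which rounds to 0.85
e^(−rT) = e^(−0.026·0.25) = 0.9935
N(−d₂) = N(-0.85) = 0.1977;  N(−d₁) = N(-0.99) = 0.1611
P = 230·0.9935·0.1977 − 260·0.1611 = 45.1754 − 41.8860 = 3.2894

€3.29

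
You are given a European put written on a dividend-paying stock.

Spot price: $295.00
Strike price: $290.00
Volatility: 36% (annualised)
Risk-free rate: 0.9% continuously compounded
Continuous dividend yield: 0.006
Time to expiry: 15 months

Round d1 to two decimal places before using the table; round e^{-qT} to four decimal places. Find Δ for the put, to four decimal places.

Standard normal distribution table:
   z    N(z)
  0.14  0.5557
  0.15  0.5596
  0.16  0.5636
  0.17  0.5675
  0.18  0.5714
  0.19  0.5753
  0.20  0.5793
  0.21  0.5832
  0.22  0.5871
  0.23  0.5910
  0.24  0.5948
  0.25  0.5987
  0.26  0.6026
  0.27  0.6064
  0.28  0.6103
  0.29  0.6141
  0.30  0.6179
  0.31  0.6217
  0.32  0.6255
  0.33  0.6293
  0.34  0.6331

-0.3983

T = 1.25;  σ√T = 0.4025
ln(S/K) + (r − q + σ²/2)T = ln(295/290) + (0.009 − 0.006 + 0.36²/2)·1.25 = 0.0171 + 0.0847 = 0.1018
d₁ = 0.1018 / 0.4025 = 0.2530 ≈ 0.25
N(d₁) = N(0.25) = 0.5987
Δ_put = exp(−qT)·(N(d₁) − 1) = 0.9925·(0.5987 − 1) = -0.3983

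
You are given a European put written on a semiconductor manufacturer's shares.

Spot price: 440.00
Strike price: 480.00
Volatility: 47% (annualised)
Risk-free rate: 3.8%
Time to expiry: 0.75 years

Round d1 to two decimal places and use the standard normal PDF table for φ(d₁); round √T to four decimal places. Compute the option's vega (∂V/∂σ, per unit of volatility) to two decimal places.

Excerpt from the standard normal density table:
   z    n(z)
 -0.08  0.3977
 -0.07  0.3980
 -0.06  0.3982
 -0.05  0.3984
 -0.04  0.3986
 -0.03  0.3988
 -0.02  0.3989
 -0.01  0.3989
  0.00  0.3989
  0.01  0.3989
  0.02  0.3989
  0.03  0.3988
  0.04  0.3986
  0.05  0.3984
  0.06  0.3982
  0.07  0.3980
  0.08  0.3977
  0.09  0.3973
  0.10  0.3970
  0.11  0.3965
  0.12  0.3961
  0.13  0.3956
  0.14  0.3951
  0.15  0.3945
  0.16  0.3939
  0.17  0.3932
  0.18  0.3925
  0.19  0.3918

σ√T = 0.47 × 0.8660 = 0.4070
d₁ = [ln(440/480) + (0.038 + ½·0.47²)·0.75] / (σ√T) = (-0.0870 + 0.1113) / 0.4070 = 0.0598 which rounds to 0.06
√T = √0.75 = 0.8660
φ(d₁) = φ(0.06) = 0.3982
vega = S·φ(d₁)·√T = 440·0.3982·0.8660 = 151.7301

151.73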